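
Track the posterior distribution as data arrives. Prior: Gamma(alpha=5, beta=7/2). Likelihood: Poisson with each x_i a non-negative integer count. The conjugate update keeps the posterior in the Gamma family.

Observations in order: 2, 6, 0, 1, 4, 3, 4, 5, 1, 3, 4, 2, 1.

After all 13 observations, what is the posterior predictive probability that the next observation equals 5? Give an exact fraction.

obs 1: x=2 → posterior Gamma(7, 9/2)
obs 2: x=6 → posterior Gamma(13, 11/2)
obs 3: x=0 → posterior Gamma(13, 13/2)
obs 4: x=1 → posterior Gamma(14, 15/2)
obs 5: x=4 → posterior Gamma(18, 17/2)
obs 6: x=3 → posterior Gamma(21, 19/2)
obs 7: x=4 → posterior Gamma(25, 21/2)
obs 8: x=5 → posterior Gamma(30, 23/2)
obs 9: x=1 → posterior Gamma(31, 25/2)
obs 10: x=3 → posterior Gamma(34, 27/2)
obs 11: x=4 → posterior Gamma(38, 29/2)
obs 12: x=2 → posterior Gamma(40, 31/2)
obs 13: x=1 → posterior Gamma(41, 33/2)

1014165938147695249168545529477745270434437374801944326248943336029472/15206595722872582620703426014321420440040810717619024217128753662109375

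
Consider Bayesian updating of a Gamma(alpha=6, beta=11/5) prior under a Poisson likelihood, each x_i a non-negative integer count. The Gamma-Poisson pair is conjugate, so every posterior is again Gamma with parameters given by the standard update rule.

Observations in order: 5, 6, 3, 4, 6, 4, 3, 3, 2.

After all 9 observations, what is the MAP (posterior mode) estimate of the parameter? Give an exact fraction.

205/56

obs 1: x=5 → posterior Gamma(11, 16/5)
obs 2: x=6 → posterior Gamma(17, 21/5)
obs 3: x=3 → posterior Gamma(20, 26/5)
obs 4: x=4 → posterior Gamma(24, 31/5)
obs 5: x=6 → posterior Gamma(30, 36/5)
obs 6: x=4 → posterior Gamma(34, 41/5)
obs 7: x=3 → posterior Gamma(37, 46/5)
obs 8: x=3 → posterior Gamma(40, 51/5)
obs 9: x=2 → posterior Gamma(42, 56/5)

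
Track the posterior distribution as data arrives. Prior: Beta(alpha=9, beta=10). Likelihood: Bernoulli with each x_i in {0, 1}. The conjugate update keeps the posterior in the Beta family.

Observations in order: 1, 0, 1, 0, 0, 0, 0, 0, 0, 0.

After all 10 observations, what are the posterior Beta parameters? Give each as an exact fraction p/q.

obs 1: x=1 → posterior Beta(10, 10)
obs 2: x=0 → posterior Beta(10, 11)
obs 3: x=1 → posterior Beta(11, 11)
obs 4: x=0 → posterior Beta(11, 12)
obs 5: x=0 → posterior Beta(11, 13)
obs 6: x=0 → posterior Beta(11, 14)
obs 7: x=0 → posterior Beta(11, 15)
obs 8: x=0 → posterior Beta(11, 16)
obs 9: x=0 → posterior Beta(11, 17)
obs 10: x=0 → posterior Beta(11, 18)

alpha=11, beta=18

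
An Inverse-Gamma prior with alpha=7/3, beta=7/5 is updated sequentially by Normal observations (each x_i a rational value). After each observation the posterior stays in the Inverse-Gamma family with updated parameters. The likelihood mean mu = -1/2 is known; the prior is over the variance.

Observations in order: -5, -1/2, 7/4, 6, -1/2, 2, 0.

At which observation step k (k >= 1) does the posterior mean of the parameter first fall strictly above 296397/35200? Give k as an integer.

obs 1: x=-5 → posterior Inverse-Gamma(17/6, 461/40)
obs 2: x=-1/2 → posterior Inverse-Gamma(10/3, 461/40)
obs 3: x=7/4 → posterior Inverse-Gamma(23/6, 2249/160)
obs 4: x=6 → posterior Inverse-Gamma(13/3, 5629/160)
obs 5: x=-1/2 → posterior Inverse-Gamma(29/6, 5629/160)
obs 6: x=2 → posterior Inverse-Gamma(16/3, 6129/160)
obs 7: x=0 → posterior Inverse-Gamma(35/6, 6149/160)

k = 4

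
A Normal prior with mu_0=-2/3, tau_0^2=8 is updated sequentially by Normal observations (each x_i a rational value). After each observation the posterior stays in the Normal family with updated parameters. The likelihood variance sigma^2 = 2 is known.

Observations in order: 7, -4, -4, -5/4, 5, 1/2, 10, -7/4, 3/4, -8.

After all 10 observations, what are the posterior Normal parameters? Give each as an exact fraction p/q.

obs 1: x=7 → posterior Normal(82/15, 8/5)
obs 2: x=-4 → posterior Normal(34/27, 8/9)
obs 3: x=-4 → posterior Normal(-14/39, 8/13)
obs 4: x=-5/4 → posterior Normal(-29/51, 8/17)
obs 5: x=5 → posterior Normal(31/63, 8/21)
obs 6: x=1/2 → posterior Normal(37/75, 8/25)
obs 7: x=10 → posterior Normal(157/87, 8/29)
obs 8: x=-7/4 → posterior Normal(136/99, 8/33)
obs 9: x=3/4 → posterior Normal(145/111, 8/37)
obs 10: x=-8 → posterior Normal(49/123, 8/41)

mu_0=49/123, tau_0^2=8/41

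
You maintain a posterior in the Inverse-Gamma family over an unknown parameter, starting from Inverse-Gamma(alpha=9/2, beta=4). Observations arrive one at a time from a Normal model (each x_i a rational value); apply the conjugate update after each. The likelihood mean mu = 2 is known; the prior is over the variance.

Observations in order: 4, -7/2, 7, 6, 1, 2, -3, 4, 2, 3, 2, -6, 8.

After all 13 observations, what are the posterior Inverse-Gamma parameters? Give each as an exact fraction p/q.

obs 1: x=4 → posterior Inverse-Gamma(5, 6)
obs 2: x=-7/2 → posterior Inverse-Gamma(11/2, 169/8)
obs 3: x=7 → posterior Inverse-Gamma(6, 269/8)
obs 4: x=6 → posterior Inverse-Gamma(13/2, 333/8)
obs 5: x=1 → posterior Inverse-Gamma(7, 337/8)
obs 6: x=2 → posterior Inverse-Gamma(15/2, 337/8)
obs 7: x=-3 → posterior Inverse-Gamma(8, 437/8)
obs 8: x=4 → posterior Inverse-Gamma(17/2, 453/8)
obs 9: x=2 → posterior Inverse-Gamma(9, 453/8)
obs 10: x=3 → posterior Inverse-Gamma(19/2, 457/8)
obs 11: x=2 → posterior Inverse-Gamma(10, 457/8)
obs 12: x=-6 → posterior Inverse-Gamma(21/2, 713/8)
obs 13: x=8 → posterior Inverse-Gamma(11, 857/8)

alpha=11, beta=857/8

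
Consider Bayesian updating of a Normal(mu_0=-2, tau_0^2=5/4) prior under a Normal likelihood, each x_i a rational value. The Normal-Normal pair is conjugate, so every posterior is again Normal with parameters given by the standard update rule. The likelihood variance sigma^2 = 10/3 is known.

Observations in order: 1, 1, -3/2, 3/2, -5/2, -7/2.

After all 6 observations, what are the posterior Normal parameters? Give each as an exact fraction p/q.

obs 1: x=1 → posterior Normal(-13/11, 10/11)
obs 2: x=1 → posterior Normal(-5/7, 5/7)
obs 3: x=-3/2 → posterior Normal(-29/34, 10/17)
obs 4: x=3/2 → posterior Normal(-1/2, 1/2)
obs 5: x=-5/2 → posterior Normal(-35/46, 10/23)
obs 6: x=-7/2 → posterior Normal(-14/13, 5/13)

mu_0=-14/13, tau_0^2=5/13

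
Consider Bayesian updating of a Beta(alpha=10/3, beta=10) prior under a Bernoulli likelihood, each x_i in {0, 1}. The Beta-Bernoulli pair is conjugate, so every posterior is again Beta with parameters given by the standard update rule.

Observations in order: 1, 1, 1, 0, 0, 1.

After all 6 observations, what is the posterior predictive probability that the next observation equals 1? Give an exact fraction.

obs 1: x=1 → posterior Beta(13/3, 10)
obs 2: x=1 → posterior Beta(16/3, 10)
obs 3: x=1 → posterior Beta(19/3, 10)
obs 4: x=0 → posterior Beta(19/3, 11)
obs 5: x=0 → posterior Beta(19/3, 12)
obs 6: x=1 → posterior Beta(22/3, 12)

11/29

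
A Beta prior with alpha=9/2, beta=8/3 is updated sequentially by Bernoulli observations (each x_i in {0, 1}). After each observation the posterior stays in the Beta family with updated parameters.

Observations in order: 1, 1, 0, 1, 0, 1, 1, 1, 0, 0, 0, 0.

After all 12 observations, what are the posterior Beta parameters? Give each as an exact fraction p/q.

obs 1: x=1 → posterior Beta(11/2, 8/3)
obs 2: x=1 → posterior Beta(13/2, 8/3)
obs 3: x=0 → posterior Beta(13/2, 11/3)
obs 4: x=1 → posterior Beta(15/2, 11/3)
obs 5: x=0 → posterior Beta(15/2, 14/3)
obs 6: x=1 → posterior Beta(17/2, 14/3)
obs 7: x=1 → posterior Beta(19/2, 14/3)
obs 8: x=1 → posterior Beta(21/2, 14/3)
obs 9: x=0 → posterior Beta(21/2, 17/3)
obs 10: x=0 → posterior Beta(21/2, 20/3)
obs 11: x=0 → posterior Beta(21/2, 23/3)
obs 12: x=0 → posterior Beta(21/2, 26/3)

alpha=21/2, beta=26/3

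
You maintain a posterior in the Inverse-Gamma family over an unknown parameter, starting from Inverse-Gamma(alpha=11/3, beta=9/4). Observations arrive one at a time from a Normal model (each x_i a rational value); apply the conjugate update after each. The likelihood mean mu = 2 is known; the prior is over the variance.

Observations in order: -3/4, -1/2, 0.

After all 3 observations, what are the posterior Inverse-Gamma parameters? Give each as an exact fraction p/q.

alpha=31/6, beta=357/32

obs 1: x=-3/4 → posterior Inverse-Gamma(25/6, 193/32)
obs 2: x=-1/2 → posterior Inverse-Gamma(14/3, 293/32)
obs 3: x=0 → posterior Inverse-Gamma(31/6, 357/32)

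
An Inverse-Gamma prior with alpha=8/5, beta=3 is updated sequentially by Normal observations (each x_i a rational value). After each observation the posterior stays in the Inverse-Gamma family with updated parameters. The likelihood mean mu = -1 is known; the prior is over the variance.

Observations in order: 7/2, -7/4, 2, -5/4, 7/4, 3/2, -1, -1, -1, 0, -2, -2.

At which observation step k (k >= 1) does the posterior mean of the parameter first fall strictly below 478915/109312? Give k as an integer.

obs 1: x=7/2 → posterior Inverse-Gamma(21/10, 105/8)
obs 2: x=-7/4 → posterior Inverse-Gamma(13/5, 429/32)
obs 3: x=2 → posterior Inverse-Gamma(31/10, 573/32)
obs 4: x=-5/4 → posterior Inverse-Gamma(18/5, 287/16)
obs 5: x=7/4 → posterior Inverse-Gamma(41/10, 695/32)
obs 6: x=3/2 → posterior Inverse-Gamma(23/5, 795/32)
obs 7: x=-1 → posterior Inverse-Gamma(51/10, 795/32)
obs 8: x=-1 → posterior Inverse-Gamma(28/5, 795/32)
obs 9: x=-1 → posterior Inverse-Gamma(61/10, 795/32)
obs 10: x=0 → posterior Inverse-Gamma(33/5, 811/32)
obs 11: x=-2 → posterior Inverse-Gamma(71/10, 827/32)
obs 12: x=-2 → posterior Inverse-Gamma(38/5, 843/32)

k = 11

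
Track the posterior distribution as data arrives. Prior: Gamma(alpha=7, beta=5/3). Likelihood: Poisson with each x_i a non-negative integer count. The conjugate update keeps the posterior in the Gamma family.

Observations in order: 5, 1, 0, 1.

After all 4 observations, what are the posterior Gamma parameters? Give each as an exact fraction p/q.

alpha=14, beta=17/3

obs 1: x=5 → posterior Gamma(12, 8/3)
obs 2: x=1 → posterior Gamma(13, 11/3)
obs 3: x=0 → posterior Gamma(13, 14/3)
obs 4: x=1 → posterior Gamma(14, 17/3)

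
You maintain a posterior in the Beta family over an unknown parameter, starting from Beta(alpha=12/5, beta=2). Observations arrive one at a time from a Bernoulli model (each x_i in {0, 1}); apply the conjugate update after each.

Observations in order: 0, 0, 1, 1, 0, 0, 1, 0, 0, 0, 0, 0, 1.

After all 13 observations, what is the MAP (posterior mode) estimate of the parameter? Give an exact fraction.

27/77

obs 1: x=0 → posterior Beta(12/5, 3)
obs 2: x=0 → posterior Beta(12/5, 4)
obs 3: x=1 → posterior Beta(17/5, 4)
obs 4: x=1 → posterior Beta(22/5, 4)
obs 5: x=0 → posterior Beta(22/5, 5)
obs 6: x=0 → posterior Beta(22/5, 6)
obs 7: x=1 → posterior Beta(27/5, 6)
obs 8: x=0 → posterior Beta(27/5, 7)
obs 9: x=0 → posterior Beta(27/5, 8)
obs 10: x=0 → posterior Beta(27/5, 9)
obs 11: x=0 → posterior Beta(27/5, 10)
obs 12: x=0 → posterior Beta(27/5, 11)
obs 13: x=1 → posterior Beta(32/5, 11)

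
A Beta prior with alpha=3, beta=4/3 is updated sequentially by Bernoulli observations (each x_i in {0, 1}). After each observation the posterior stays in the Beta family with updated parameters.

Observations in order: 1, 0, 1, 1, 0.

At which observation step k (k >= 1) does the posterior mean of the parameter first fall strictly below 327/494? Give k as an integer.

obs 1: x=1 → posterior Beta(4, 4/3)
obs 2: x=0 → posterior Beta(4, 7/3)
obs 3: x=1 → posterior Beta(5, 7/3)
obs 4: x=1 → posterior Beta(6, 7/3)
obs 5: x=0 → posterior Beta(6, 10/3)

k = 2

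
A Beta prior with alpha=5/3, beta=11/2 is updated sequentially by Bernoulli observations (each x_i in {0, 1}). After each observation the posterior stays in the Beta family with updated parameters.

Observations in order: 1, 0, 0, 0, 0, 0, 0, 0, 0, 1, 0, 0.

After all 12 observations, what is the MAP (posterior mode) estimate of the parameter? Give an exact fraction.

obs 1: x=1 → posterior Beta(8/3, 11/2)
obs 2: x=0 → posterior Beta(8/3, 13/2)
obs 3: x=0 → posterior Beta(8/3, 15/2)
obs 4: x=0 → posterior Beta(8/3, 17/2)
obs 5: x=0 → posterior Beta(8/3, 19/2)
obs 6: x=0 → posterior Beta(8/3, 21/2)
obs 7: x=0 → posterior Beta(8/3, 23/2)
obs 8: x=0 → posterior Beta(8/3, 25/2)
obs 9: x=0 → posterior Beta(8/3, 27/2)
obs 10: x=1 → posterior Beta(11/3, 27/2)
obs 11: x=0 → posterior Beta(11/3, 29/2)
obs 12: x=0 → posterior Beta(11/3, 31/2)

16/103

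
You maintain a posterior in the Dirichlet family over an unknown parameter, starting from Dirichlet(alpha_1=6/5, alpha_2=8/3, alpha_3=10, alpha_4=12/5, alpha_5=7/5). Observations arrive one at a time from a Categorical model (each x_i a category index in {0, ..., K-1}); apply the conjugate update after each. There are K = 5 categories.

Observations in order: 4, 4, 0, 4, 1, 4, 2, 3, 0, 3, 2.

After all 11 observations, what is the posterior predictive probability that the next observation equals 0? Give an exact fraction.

obs 1: x=4 → posterior Dirichlet(6/5, 8/3, 10, 12/5, 12/5)
obs 2: x=4 → posterior Dirichlet(6/5, 8/3, 10, 12/5, 17/5)
obs 3: x=0 → posterior Dirichlet(11/5, 8/3, 10, 12/5, 17/5)
obs 4: x=4 → posterior Dirichlet(11/5, 8/3, 10, 12/5, 22/5)
obs 5: x=1 → posterior Dirichlet(11/5, 11/3, 10, 12/5, 22/5)
obs 6: x=4 → posterior Dirichlet(11/5, 11/3, 10, 12/5, 27/5)
obs 7: x=2 → posterior Dirichlet(11/5, 11/3, 11, 12/5, 27/5)
obs 8: x=3 → posterior Dirichlet(11/5, 11/3, 11, 17/5, 27/5)
obs 9: x=0 → posterior Dirichlet(16/5, 11/3, 11, 17/5, 27/5)
obs 10: x=3 → posterior Dirichlet(16/5, 11/3, 11, 22/5, 27/5)
obs 11: x=2 → posterior Dirichlet(16/5, 11/3, 12, 22/5, 27/5)

24/215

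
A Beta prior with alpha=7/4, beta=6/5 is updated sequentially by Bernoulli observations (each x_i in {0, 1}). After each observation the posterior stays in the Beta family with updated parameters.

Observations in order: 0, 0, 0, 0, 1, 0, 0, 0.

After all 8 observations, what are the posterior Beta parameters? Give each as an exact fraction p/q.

obs 1: x=0 → posterior Beta(7/4, 11/5)
obs 2: x=0 → posterior Beta(7/4, 16/5)
obs 3: x=0 → posterior Beta(7/4, 21/5)
obs 4: x=0 → posterior Beta(7/4, 26/5)
obs 5: x=1 → posterior Beta(11/4, 26/5)
obs 6: x=0 → posterior Beta(11/4, 31/5)
obs 7: x=0 → posterior Beta(11/4, 36/5)
obs 8: x=0 → posterior Beta(11/4, 41/5)

alpha=11/4, beta=41/5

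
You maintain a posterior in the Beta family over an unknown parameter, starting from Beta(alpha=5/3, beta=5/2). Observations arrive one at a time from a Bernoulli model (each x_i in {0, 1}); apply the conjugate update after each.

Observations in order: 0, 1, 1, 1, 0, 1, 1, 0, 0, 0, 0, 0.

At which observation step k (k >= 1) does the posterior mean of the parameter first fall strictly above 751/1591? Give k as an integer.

k = 3

obs 1: x=0 → posterior Beta(5/3, 7/2)
obs 2: x=1 → posterior Beta(8/3, 7/2)
obs 3: x=1 → posterior Beta(11/3, 7/2)
obs 4: x=1 → posterior Beta(14/3, 7/2)
obs 5: x=0 → posterior Beta(14/3, 9/2)
obs 6: x=1 → posterior Beta(17/3, 9/2)
obs 7: x=1 → posterior Beta(20/3, 9/2)
obs 8: x=0 → posterior Beta(20/3, 11/2)
obs 9: x=0 → posterior Beta(20/3, 13/2)
obs 10: x=0 → posterior Beta(20/3, 15/2)
obs 11: x=0 → posterior Beta(20/3, 17/2)
obs 12: x=0 → posterior Beta(20/3, 19/2)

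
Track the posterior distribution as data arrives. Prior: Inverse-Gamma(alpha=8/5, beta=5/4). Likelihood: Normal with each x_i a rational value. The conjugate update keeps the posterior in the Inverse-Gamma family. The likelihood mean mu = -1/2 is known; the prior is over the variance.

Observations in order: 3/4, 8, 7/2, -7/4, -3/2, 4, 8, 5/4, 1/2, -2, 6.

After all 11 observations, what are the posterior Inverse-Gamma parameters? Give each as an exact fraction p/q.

alpha=71/10, beta=3775/32

obs 1: x=3/4 → posterior Inverse-Gamma(21/10, 65/32)
obs 2: x=8 → posterior Inverse-Gamma(13/5, 1221/32)
obs 3: x=7/2 → posterior Inverse-Gamma(31/10, 1477/32)
obs 4: x=-7/4 → posterior Inverse-Gamma(18/5, 751/16)
obs 5: x=-3/2 → posterior Inverse-Gamma(41/10, 759/16)
obs 6: x=4 → posterior Inverse-Gamma(23/5, 921/16)
obs 7: x=8 → posterior Inverse-Gamma(51/10, 1499/16)
obs 8: x=5/4 → posterior Inverse-Gamma(28/5, 3047/32)
obs 9: x=1/2 → posterior Inverse-Gamma(61/10, 3063/32)
obs 10: x=-2 → posterior Inverse-Gamma(33/5, 3099/32)
obs 11: x=6 → posterior Inverse-Gamma(71/10, 3775/32)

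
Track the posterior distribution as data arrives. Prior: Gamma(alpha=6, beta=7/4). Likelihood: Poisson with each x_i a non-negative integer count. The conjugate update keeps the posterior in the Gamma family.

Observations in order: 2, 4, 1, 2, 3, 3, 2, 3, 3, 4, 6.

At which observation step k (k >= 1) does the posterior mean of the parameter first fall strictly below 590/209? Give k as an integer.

obs 1: x=2 → posterior Gamma(8, 11/4)
obs 2: x=4 → posterior Gamma(12, 15/4)
obs 3: x=1 → posterior Gamma(13, 19/4)
obs 4: x=2 → posterior Gamma(15, 23/4)
obs 5: x=3 → posterior Gamma(18, 27/4)
obs 6: x=3 → posterior Gamma(21, 31/4)
obs 7: x=2 → posterior Gamma(23, 35/4)
obs 8: x=3 → posterior Gamma(26, 39/4)
obs 9: x=3 → posterior Gamma(29, 43/4)
obs 10: x=4 → posterior Gamma(33, 47/4)
obs 11: x=6 → posterior Gamma(39, 51/4)

k = 3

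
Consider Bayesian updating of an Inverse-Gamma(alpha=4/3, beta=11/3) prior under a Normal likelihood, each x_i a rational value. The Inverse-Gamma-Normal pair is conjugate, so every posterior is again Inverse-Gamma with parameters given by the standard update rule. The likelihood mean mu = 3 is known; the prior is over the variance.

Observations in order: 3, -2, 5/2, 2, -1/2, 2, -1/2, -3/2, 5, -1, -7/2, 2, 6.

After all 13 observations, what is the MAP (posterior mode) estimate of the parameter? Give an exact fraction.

obs 1: x=3 → posterior Inverse-Gamma(11/6, 11/3)
obs 2: x=-2 → posterior Inverse-Gamma(7/3, 97/6)
obs 3: x=5/2 → posterior Inverse-Gamma(17/6, 391/24)
obs 4: x=2 → posterior Inverse-Gamma(10/3, 403/24)
obs 5: x=-1/2 → posterior Inverse-Gamma(23/6, 275/12)
obs 6: x=2 → posterior Inverse-Gamma(13/3, 281/12)
obs 7: x=-1/2 → posterior Inverse-Gamma(29/6, 709/24)
obs 8: x=-3/2 → posterior Inverse-Gamma(16/3, 119/3)
obs 9: x=5 → posterior Inverse-Gamma(35/6, 125/3)
obs 10: x=-1 → posterior Inverse-Gamma(19/3, 149/3)
obs 11: x=-7/2 → posterior Inverse-Gamma(41/6, 1699/24)
obs 12: x=2 → posterior Inverse-Gamma(22/3, 1711/24)
obs 13: x=6 → posterior Inverse-Gamma(47/6, 1819/24)

1819/212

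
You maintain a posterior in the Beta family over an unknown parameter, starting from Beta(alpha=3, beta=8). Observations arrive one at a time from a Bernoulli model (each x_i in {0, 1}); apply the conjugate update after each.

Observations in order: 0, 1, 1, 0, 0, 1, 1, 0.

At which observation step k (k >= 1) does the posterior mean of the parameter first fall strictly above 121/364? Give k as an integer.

obs 1: x=0 → posterior Beta(3, 9)
obs 2: x=1 → posterior Beta(4, 9)
obs 3: x=1 → posterior Beta(5, 9)
obs 4: x=0 → posterior Beta(5, 10)
obs 5: x=0 → posterior Beta(5, 11)
obs 6: x=1 → posterior Beta(6, 11)
obs 7: x=1 → posterior Beta(7, 11)
obs 8: x=0 → posterior Beta(7, 12)

k = 3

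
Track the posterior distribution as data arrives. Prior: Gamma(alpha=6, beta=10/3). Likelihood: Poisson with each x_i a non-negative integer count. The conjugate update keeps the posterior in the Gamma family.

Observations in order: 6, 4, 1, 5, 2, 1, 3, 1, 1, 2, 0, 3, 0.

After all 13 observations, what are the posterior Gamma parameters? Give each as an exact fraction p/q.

alpha=35, beta=49/3

obs 1: x=6 → posterior Gamma(12, 13/3)
obs 2: x=4 → posterior Gamma(16, 16/3)
obs 3: x=1 → posterior Gamma(17, 19/3)
obs 4: x=5 → posterior Gamma(22, 22/3)
obs 5: x=2 → posterior Gamma(24, 25/3)
obs 6: x=1 → posterior Gamma(25, 28/3)
obs 7: x=3 → posterior Gamma(28, 31/3)
obs 8: x=1 → posterior Gamma(29, 34/3)
obs 9: x=1 → posterior Gamma(30, 37/3)
obs 10: x=2 → posterior Gamma(32, 40/3)
obs 11: x=0 → posterior Gamma(32, 43/3)
obs 12: x=3 → posterior Gamma(35, 46/3)
obs 13: x=0 → posterior Gamma(35, 49/3)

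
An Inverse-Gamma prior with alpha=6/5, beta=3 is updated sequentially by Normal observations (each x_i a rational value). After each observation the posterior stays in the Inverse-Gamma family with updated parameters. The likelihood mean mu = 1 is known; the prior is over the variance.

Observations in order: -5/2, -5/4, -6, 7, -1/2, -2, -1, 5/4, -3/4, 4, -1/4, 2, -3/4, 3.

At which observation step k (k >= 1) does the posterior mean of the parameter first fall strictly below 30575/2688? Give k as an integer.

obs 1: x=-5/2 → posterior Inverse-Gamma(17/10, 73/8)
obs 2: x=-5/4 → posterior Inverse-Gamma(11/5, 373/32)
obs 3: x=-6 → posterior Inverse-Gamma(27/10, 1157/32)
obs 4: x=7 → posterior Inverse-Gamma(16/5, 1733/32)
obs 5: x=-1/2 → posterior Inverse-Gamma(37/10, 1769/32)
obs 6: x=-2 → posterior Inverse-Gamma(21/5, 1913/32)
obs 7: x=-1 → posterior Inverse-Gamma(47/10, 1977/32)
obs 8: x=5/4 → posterior Inverse-Gamma(26/5, 989/16)
obs 9: x=-3/4 → posterior Inverse-Gamma(57/10, 2027/32)
obs 10: x=4 → posterior Inverse-Gamma(31/5, 2171/32)
obs 11: x=-1/4 → posterior Inverse-Gamma(67/10, 549/8)
obs 12: x=2 → posterior Inverse-Gamma(36/5, 553/8)
obs 13: x=-3/4 → posterior Inverse-Gamma(77/10, 2261/32)
obs 14: x=3 → posterior Inverse-Gamma(41/5, 2325/32)

k = 2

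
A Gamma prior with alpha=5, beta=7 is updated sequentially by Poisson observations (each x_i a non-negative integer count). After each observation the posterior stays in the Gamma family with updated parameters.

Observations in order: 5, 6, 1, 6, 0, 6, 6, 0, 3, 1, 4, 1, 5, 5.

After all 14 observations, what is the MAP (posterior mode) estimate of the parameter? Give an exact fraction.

obs 1: x=5 → posterior Gamma(10, 8)
obs 2: x=6 → posterior Gamma(16, 9)
obs 3: x=1 → posterior Gamma(17, 10)
obs 4: x=6 → posterior Gamma(23, 11)
obs 5: x=0 → posterior Gamma(23, 12)
obs 6: x=6 → posterior Gamma(29, 13)
obs 7: x=6 → posterior Gamma(35, 14)
obs 8: x=0 → posterior Gamma(35, 15)
obs 9: x=3 → posterior Gamma(38, 16)
obs 10: x=1 → posterior Gamma(39, 17)
obs 11: x=4 → posterior Gamma(43, 18)
obs 12: x=1 → posterior Gamma(44, 19)
obs 13: x=5 → posterior Gamma(49, 20)
obs 14: x=5 → posterior Gamma(54, 21)

53/21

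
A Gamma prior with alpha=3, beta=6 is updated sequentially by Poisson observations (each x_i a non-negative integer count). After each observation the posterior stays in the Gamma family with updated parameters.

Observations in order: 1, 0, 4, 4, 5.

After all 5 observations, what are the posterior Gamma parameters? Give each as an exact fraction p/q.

obs 1: x=1 → posterior Gamma(4, 7)
obs 2: x=0 → posterior Gamma(4, 8)
obs 3: x=4 → posterior Gamma(8, 9)
obs 4: x=4 → posterior Gamma(12, 10)
obs 5: x=5 → posterior Gamma(17, 11)

alpha=17, beta=11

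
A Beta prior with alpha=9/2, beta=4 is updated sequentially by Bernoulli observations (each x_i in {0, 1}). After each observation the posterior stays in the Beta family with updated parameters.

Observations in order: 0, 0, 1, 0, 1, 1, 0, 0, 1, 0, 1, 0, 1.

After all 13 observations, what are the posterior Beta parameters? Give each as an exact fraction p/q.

obs 1: x=0 → posterior Beta(9/2, 5)
obs 2: x=0 → posterior Beta(9/2, 6)
obs 3: x=1 → posterior Beta(11/2, 6)
obs 4: x=0 → posterior Beta(11/2, 7)
obs 5: x=1 → posterior Beta(13/2, 7)
obs 6: x=1 → posterior Beta(15/2, 7)
obs 7: x=0 → posterior Beta(15/2, 8)
obs 8: x=0 → posterior Beta(15/2, 9)
obs 9: x=1 → posterior Beta(17/2, 9)
obs 10: x=0 → posterior Beta(17/2, 10)
obs 11: x=1 → posterior Beta(19/2, 10)
obs 12: x=0 → posterior Beta(19/2, 11)
obs 13: x=1 → posterior Beta(21/2, 11)

alpha=21/2, beta=11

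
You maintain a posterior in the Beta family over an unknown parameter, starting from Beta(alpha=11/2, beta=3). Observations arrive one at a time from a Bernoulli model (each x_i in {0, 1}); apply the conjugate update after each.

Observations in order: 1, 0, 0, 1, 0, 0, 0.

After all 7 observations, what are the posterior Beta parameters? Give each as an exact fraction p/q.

obs 1: x=1 → posterior Beta(13/2, 3)
obs 2: x=0 → posterior Beta(13/2, 4)
obs 3: x=0 → posterior Beta(13/2, 5)
obs 4: x=1 → posterior Beta(15/2, 5)
obs 5: x=0 → posterior Beta(15/2, 6)
obs 6: x=0 → posterior Beta(15/2, 7)
obs 7: x=0 → posterior Beta(15/2, 8)

alpha=15/2, beta=8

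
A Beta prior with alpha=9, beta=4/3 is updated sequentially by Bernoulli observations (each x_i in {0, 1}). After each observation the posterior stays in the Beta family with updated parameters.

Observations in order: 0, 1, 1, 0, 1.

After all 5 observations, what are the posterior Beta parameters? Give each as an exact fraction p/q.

obs 1: x=0 → posterior Beta(9, 7/3)
obs 2: x=1 → posterior Beta(10, 7/3)
obs 3: x=1 → posterior Beta(11, 7/3)
obs 4: x=0 → posterior Beta(11, 10/3)
obs 5: x=1 → posterior Beta(12, 10/3)

alpha=12, beta=10/3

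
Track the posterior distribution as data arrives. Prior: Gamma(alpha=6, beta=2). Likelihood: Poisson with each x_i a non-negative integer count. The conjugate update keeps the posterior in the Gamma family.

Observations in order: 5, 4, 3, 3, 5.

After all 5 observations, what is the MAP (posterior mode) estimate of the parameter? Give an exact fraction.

obs 1: x=5 → posterior Gamma(11, 3)
obs 2: x=4 → posterior Gamma(15, 4)
obs 3: x=3 → posterior Gamma(18, 5)
obs 4: x=3 → posterior Gamma(21, 6)
obs 5: x=5 → posterior Gamma(26, 7)

25/7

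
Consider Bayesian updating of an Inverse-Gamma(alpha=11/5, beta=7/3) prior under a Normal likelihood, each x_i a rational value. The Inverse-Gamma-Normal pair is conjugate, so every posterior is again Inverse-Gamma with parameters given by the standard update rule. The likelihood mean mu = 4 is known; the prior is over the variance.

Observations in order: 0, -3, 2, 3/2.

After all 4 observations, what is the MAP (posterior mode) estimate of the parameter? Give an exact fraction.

4795/624

obs 1: x=0 → posterior Inverse-Gamma(27/10, 31/3)
obs 2: x=-3 → posterior Inverse-Gamma(16/5, 209/6)
obs 3: x=2 → posterior Inverse-Gamma(37/10, 221/6)
obs 4: x=3/2 → posterior Inverse-Gamma(21/5, 959/24)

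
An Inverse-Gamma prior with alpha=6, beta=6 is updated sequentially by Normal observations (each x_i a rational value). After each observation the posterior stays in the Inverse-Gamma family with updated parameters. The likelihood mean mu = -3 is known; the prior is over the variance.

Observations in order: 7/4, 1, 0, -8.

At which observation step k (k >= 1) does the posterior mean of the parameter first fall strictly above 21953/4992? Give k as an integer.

obs 1: x=7/4 → posterior Inverse-Gamma(13/2, 553/32)
obs 2: x=1 → posterior Inverse-Gamma(7, 809/32)
obs 3: x=0 → posterior Inverse-Gamma(15/2, 953/32)
obs 4: x=-8 → posterior Inverse-Gamma(8, 1353/32)

k = 3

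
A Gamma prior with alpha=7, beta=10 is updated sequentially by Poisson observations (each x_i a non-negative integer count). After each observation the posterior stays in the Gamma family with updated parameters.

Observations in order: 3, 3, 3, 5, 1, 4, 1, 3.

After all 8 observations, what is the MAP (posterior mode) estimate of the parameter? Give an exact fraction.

29/18

obs 1: x=3 → posterior Gamma(10, 11)
obs 2: x=3 → posterior Gamma(13, 12)
obs 3: x=3 → posterior Gamma(16, 13)
obs 4: x=5 → posterior Gamma(21, 14)
obs 5: x=1 → posterior Gamma(22, 15)
obs 6: x=4 → posterior Gamma(26, 16)
obs 7: x=1 → posterior Gamma(27, 17)
obs 8: x=3 → posterior Gamma(30, 18)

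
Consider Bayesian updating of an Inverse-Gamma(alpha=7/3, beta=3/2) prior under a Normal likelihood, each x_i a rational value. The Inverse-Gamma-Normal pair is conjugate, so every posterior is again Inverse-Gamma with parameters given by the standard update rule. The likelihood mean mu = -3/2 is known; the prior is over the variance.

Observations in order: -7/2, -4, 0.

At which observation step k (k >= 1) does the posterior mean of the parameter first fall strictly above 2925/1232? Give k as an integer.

obs 1: x=-7/2 → posterior Inverse-Gamma(17/6, 7/2)
obs 2: x=-4 → posterior Inverse-Gamma(10/3, 53/8)
obs 3: x=0 → posterior Inverse-Gamma(23/6, 31/4)

k = 2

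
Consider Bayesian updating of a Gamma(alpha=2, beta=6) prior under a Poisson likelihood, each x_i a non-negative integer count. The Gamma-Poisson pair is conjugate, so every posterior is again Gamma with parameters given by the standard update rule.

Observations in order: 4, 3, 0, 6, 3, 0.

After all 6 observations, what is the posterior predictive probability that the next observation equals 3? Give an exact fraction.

30350599940209178050560/247064529073450392704413

obs 1: x=4 → posterior Gamma(6, 7)
obs 2: x=3 → posterior Gamma(9, 8)
obs 3: x=0 → posterior Gamma(9, 9)
obs 4: x=6 → posterior Gamma(15, 10)
obs 5: x=3 → posterior Gamma(18, 11)
obs 6: x=0 → posterior Gamma(18, 12)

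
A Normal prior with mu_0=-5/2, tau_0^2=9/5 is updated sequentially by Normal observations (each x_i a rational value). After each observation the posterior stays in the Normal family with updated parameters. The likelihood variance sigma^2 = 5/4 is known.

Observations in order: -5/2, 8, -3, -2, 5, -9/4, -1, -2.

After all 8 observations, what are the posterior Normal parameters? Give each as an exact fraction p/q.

obs 1: x=-5/2 → posterior Normal(-5/2, 45/61)
obs 2: x=8 → posterior Normal(271/194, 45/97)
obs 3: x=-3 → posterior Normal(55/266, 45/133)
obs 4: x=-2 → posterior Normal(-89/338, 45/169)
obs 5: x=5 → posterior Normal(271/410, 9/41)
obs 6: x=-9/4 → posterior Normal(109/482, 45/241)
obs 7: x=-1 → posterior Normal(37/554, 45/277)
obs 8: x=-2 → posterior Normal(-107/626, 45/313)

mu_0=-107/626, tau_0^2=45/313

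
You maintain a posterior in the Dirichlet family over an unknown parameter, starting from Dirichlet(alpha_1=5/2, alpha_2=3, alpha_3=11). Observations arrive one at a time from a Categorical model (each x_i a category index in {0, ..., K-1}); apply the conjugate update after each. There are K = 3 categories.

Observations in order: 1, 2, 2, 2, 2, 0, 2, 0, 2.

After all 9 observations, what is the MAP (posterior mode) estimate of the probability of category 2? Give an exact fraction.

32/45

obs 1: x=1 → posterior Dirichlet(5/2, 4, 11)
obs 2: x=2 → posterior Dirichlet(5/2, 4, 12)
obs 3: x=2 → posterior Dirichlet(5/2, 4, 13)
obs 4: x=2 → posterior Dirichlet(5/2, 4, 14)
obs 5: x=2 → posterior Dirichlet(5/2, 4, 15)
obs 6: x=0 → posterior Dirichlet(7/2, 4, 15)
obs 7: x=2 → posterior Dirichlet(7/2, 4, 16)
obs 8: x=0 → posterior Dirichlet(9/2, 4, 16)
obs 9: x=2 → posterior Dirichlet(9/2, 4, 17)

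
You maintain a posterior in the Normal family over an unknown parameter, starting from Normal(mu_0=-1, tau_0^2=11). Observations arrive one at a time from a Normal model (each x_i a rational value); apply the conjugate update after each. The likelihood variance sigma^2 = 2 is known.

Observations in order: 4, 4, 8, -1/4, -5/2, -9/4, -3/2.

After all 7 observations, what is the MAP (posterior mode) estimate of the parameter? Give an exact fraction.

205/158

obs 1: x=4 → posterior Normal(42/13, 22/13)
obs 2: x=4 → posterior Normal(43/12, 11/12)
obs 3: x=8 → posterior Normal(174/35, 22/35)
obs 4: x=-1/4 → posterior Normal(685/184, 11/23)
obs 5: x=-5/2 → posterior Normal(575/228, 22/57)
obs 6: x=-9/4 → posterior Normal(7/4, 11/34)
obs 7: x=-3/2 → posterior Normal(205/158, 22/79)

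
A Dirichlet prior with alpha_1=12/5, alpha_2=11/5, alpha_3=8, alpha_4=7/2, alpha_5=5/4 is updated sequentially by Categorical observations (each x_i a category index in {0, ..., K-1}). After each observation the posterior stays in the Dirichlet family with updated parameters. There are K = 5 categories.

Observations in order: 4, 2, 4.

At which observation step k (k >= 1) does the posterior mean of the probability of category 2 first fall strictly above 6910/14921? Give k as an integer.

k = 2

obs 1: x=4 → posterior Dirichlet(12/5, 11/5, 8, 7/2, 9/4)
obs 2: x=2 → posterior Dirichlet(12/5, 11/5, 9, 7/2, 9/4)
obs 3: x=4 → posterior Dirichlet(12/5, 11/5, 9, 7/2, 13/4)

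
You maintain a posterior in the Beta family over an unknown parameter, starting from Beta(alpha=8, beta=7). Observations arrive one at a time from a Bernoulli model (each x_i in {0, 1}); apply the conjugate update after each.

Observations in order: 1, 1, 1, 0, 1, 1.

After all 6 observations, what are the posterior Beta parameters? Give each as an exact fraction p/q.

alpha=13, beta=8

obs 1: x=1 → posterior Beta(9, 7)
obs 2: x=1 → posterior Beta(10, 7)
obs 3: x=1 → posterior Beta(11, 7)
obs 4: x=0 → posterior Beta(11, 8)
obs 5: x=1 → posterior Beta(12, 8)
obs 6: x=1 → posterior Beta(13, 8)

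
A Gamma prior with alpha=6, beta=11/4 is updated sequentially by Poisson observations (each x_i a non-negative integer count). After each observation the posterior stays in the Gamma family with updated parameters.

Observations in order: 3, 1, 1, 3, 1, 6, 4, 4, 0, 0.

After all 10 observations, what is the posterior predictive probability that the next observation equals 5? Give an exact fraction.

730812550313126070716441721657183669699940645497801498624/13518819131357483647881173410167178953997790813446044921875

obs 1: x=3 → posterior Gamma(9, 15/4)
obs 2: x=1 → posterior Gamma(10, 19/4)
obs 3: x=1 → posterior Gamma(11, 23/4)
obs 4: x=3 → posterior Gamma(14, 27/4)
obs 5: x=1 → posterior Gamma(15, 31/4)
obs 6: x=6 → posterior Gamma(21, 35/4)
obs 7: x=4 → posterior Gamma(25, 39/4)
obs 8: x=4 → posterior Gamma(29, 43/4)
obs 9: x=0 → posterior Gamma(29, 47/4)
obs 10: x=0 → posterior Gamma(29, 51/4)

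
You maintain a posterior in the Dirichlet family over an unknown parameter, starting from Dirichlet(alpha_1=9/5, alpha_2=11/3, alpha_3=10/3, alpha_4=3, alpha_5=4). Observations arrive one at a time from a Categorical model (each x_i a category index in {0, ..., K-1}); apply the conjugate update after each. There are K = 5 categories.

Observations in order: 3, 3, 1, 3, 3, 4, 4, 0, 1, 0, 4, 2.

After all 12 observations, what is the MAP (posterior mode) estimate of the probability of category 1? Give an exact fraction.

35/171

obs 1: x=3 → posterior Dirichlet(9/5, 11/3, 10/3, 4, 4)
obs 2: x=3 → posterior Dirichlet(9/5, 11/3, 10/3, 5, 4)
obs 3: x=1 → posterior Dirichlet(9/5, 14/3, 10/3, 5, 4)
obs 4: x=3 → posterior Dirichlet(9/5, 14/3, 10/3, 6, 4)
obs 5: x=3 → posterior Dirichlet(9/5, 14/3, 10/3, 7, 4)
obs 6: x=4 → posterior Dirichlet(9/5, 14/3, 10/3, 7, 5)
obs 7: x=4 → posterior Dirichlet(9/5, 14/3, 10/3, 7, 6)
obs 8: x=0 → posterior Dirichlet(14/5, 14/3, 10/3, 7, 6)
obs 9: x=1 → posterior Dirichlet(14/5, 17/3, 10/3, 7, 6)
obs 10: x=0 → posterior Dirichlet(19/5, 17/3, 10/3, 7, 6)
obs 11: x=4 → posterior Dirichlet(19/5, 17/3, 10/3, 7, 7)
obs 12: x=2 → posterior Dirichlet(19/5, 17/3, 13/3, 7, 7)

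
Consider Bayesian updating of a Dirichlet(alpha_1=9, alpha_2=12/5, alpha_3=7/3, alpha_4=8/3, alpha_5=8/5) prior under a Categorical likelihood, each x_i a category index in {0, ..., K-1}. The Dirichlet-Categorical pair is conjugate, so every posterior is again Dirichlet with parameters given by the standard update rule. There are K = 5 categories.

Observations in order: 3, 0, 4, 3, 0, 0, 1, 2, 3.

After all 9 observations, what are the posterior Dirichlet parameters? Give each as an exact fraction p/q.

obs 1: x=3 → posterior Dirichlet(9, 12/5, 7/3, 11/3, 8/5)
obs 2: x=0 → posterior Dirichlet(10, 12/5, 7/3, 11/3, 8/5)
obs 3: x=4 → posterior Dirichlet(10, 12/5, 7/3, 11/3, 13/5)
obs 4: x=3 → posterior Dirichlet(10, 12/5, 7/3, 14/3, 13/5)
obs 5: x=0 → posterior Dirichlet(11, 12/5, 7/3, 14/3, 13/5)
obs 6: x=0 → posterior Dirichlet(12, 12/5, 7/3, 14/3, 13/5)
obs 7: x=1 → posterior Dirichlet(12, 17/5, 7/3, 14/3, 13/5)
obs 8: x=2 → posterior Dirichlet(12, 17/5, 10/3, 14/3, 13/5)
obs 9: x=3 → posterior Dirichlet(12, 17/5, 10/3, 17/3, 13/5)

alpha_1=12, alpha_2=17/5, alpha_3=10/3, alpha_4=17/3, alpha_5=13/5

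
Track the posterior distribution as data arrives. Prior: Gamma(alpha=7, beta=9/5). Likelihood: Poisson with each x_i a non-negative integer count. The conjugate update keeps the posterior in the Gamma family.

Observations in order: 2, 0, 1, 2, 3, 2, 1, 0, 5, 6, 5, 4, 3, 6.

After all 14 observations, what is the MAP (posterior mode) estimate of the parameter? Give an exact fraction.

230/79

obs 1: x=2 → posterior Gamma(9, 14/5)
obs 2: x=0 → posterior Gamma(9, 19/5)
obs 3: x=1 → posterior Gamma(10, 24/5)
obs 4: x=2 → posterior Gamma(12, 29/5)
obs 5: x=3 → posterior Gamma(15, 34/5)
obs 6: x=2 → posterior Gamma(17, 39/5)
obs 7: x=1 → posterior Gamma(18, 44/5)
obs 8: x=0 → posterior Gamma(18, 49/5)
obs 9: x=5 → posterior Gamma(23, 54/5)
obs 10: x=6 → posterior Gamma(29, 59/5)
obs 11: x=5 → posterior Gamma(34, 64/5)
obs 12: x=4 → posterior Gamma(38, 69/5)
obs 13: x=3 → posterior Gamma(41, 74/5)
obs 14: x=6 → posterior Gamma(47, 79/5)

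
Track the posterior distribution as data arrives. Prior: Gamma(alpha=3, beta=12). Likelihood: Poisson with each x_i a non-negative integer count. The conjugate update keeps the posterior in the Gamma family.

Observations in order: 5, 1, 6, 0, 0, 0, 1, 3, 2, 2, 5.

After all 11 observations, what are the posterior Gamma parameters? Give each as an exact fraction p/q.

alpha=28, beta=23

obs 1: x=5 → posterior Gamma(8, 13)
obs 2: x=1 → posterior Gamma(9, 14)
obs 3: x=6 → posterior Gamma(15, 15)
obs 4: x=0 → posterior Gamma(15, 16)
obs 5: x=0 → posterior Gamma(15, 17)
obs 6: x=0 → posterior Gamma(15, 18)
obs 7: x=1 → posterior Gamma(16, 19)
obs 8: x=3 → posterior Gamma(19, 20)
obs 9: x=2 → posterior Gamma(21, 21)
obs 10: x=2 → posterior Gamma(23, 22)
obs 11: x=5 → posterior Gamma(28, 23)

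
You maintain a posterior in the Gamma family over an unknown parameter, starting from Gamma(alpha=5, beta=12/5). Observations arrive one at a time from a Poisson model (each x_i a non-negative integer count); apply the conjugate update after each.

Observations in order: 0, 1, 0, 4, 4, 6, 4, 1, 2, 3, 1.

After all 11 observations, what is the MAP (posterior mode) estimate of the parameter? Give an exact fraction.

150/67

obs 1: x=0 → posterior Gamma(5, 17/5)
obs 2: x=1 → posterior Gamma(6, 22/5)
obs 3: x=0 → posterior Gamma(6, 27/5)
obs 4: x=4 → posterior Gamma(10, 32/5)
obs 5: x=4 → posterior Gamma(14, 37/5)
obs 6: x=6 → posterior Gamma(20, 42/5)
obs 7: x=4 → posterior Gamma(24, 47/5)
obs 8: x=1 → posterior Gamma(25, 52/5)
obs 9: x=2 → posterior Gamma(27, 57/5)
obs 10: x=3 → posterior Gamma(30, 62/5)
obs 11: x=1 → posterior Gamma(31, 67/5)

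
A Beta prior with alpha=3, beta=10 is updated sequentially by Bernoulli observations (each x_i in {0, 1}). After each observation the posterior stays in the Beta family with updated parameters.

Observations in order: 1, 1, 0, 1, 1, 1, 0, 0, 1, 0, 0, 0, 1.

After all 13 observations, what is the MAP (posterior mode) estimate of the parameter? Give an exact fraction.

obs 1: x=1 → posterior Beta(4, 10)
obs 2: x=1 → posterior Beta(5, 10)
obs 3: x=0 → posterior Beta(5, 11)
obs 4: x=1 → posterior Beta(6, 11)
obs 5: x=1 → posterior Beta(7, 11)
obs 6: x=1 → posterior Beta(8, 11)
obs 7: x=0 → posterior Beta(8, 12)
obs 8: x=0 → posterior Beta(8, 13)
obs 9: x=1 → posterior Beta(9, 13)
obs 10: x=0 → posterior Beta(9, 14)
obs 11: x=0 → posterior Beta(9, 15)
obs 12: x=0 → posterior Beta(9, 16)
obs 13: x=1 → posterior Beta(10, 16)

3/8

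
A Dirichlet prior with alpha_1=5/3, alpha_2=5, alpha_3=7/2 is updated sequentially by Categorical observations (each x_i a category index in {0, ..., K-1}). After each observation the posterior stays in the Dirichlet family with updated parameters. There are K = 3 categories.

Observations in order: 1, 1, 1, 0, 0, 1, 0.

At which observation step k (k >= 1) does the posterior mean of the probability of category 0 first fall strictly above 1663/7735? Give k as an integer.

k = 5

obs 1: x=1 → posterior Dirichlet(5/3, 6, 7/2)
obs 2: x=1 → posterior Dirichlet(5/3, 7, 7/2)
obs 3: x=1 → posterior Dirichlet(5/3, 8, 7/2)
obs 4: x=0 → posterior Dirichlet(8/3, 8, 7/2)
obs 5: x=0 → posterior Dirichlet(11/3, 8, 7/2)
obs 6: x=1 → posterior Dirichlet(11/3, 9, 7/2)
obs 7: x=0 → posterior Dirichlet(14/3, 9, 7/2)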